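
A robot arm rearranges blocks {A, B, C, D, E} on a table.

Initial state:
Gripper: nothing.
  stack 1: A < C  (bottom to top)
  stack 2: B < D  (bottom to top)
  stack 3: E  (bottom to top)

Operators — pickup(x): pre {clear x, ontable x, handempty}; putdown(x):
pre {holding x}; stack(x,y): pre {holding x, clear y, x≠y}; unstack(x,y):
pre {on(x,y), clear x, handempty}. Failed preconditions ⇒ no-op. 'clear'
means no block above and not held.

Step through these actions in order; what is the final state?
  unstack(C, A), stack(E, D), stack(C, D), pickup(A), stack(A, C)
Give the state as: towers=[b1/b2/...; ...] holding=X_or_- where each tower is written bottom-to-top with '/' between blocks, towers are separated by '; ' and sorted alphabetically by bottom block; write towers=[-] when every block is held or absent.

step 1 (unstack(C, A)): towers=[A; B/D; E] holding=C
step 2 (stack(E, D)) [no-op]: towers=[A; B/D; E] holding=C
step 3 (stack(C, D)): towers=[A; B/D/C; E] holding=-
step 4 (pickup(A)): towers=[B/D/C; E] holding=A
step 5 (stack(A, C)): towers=[B/D/C/A; E] holding=-

towers=[B/D/C/A; E] holding=-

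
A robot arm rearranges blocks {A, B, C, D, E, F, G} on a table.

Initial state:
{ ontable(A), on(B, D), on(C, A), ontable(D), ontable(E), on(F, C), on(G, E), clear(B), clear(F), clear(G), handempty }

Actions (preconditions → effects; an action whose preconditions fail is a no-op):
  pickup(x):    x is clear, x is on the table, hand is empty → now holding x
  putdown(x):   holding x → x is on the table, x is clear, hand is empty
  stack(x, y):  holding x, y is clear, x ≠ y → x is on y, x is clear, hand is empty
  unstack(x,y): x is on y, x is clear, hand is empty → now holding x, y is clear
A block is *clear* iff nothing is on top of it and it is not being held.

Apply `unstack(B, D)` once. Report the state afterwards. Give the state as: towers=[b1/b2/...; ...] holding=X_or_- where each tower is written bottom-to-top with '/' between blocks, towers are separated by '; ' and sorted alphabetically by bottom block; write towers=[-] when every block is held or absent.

before: towers=[A/C/F; D/B; E/G] holding=-
pre[unstack(B, D)]: on(B,D) yes, clear(B) yes, handempty yes
all met → apply unstack(B, D)
after:  towers=[A/C/F; D; E/G] holding=B

towers=[A/C/F; D; E/G] holding=B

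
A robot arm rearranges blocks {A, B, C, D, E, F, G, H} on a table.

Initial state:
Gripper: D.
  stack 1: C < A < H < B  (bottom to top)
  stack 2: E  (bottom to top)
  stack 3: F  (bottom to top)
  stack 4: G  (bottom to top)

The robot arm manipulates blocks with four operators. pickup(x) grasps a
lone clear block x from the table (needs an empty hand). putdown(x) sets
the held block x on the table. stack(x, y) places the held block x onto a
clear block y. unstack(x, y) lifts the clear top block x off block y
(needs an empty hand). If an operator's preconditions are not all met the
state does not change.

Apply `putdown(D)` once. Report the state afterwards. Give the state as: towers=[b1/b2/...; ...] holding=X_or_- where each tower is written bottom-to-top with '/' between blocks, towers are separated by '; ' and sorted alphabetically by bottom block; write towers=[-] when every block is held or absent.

towers=[C/A/H/B; D; E; F; G] holding=-

before: towers=[C/A/H/B; E; F; G] holding=D
pre[putdown(D)]: holding(D) ✓
all met → apply putdown(D)
after:  towers=[C/A/H/B; D; E; F; G] holding=-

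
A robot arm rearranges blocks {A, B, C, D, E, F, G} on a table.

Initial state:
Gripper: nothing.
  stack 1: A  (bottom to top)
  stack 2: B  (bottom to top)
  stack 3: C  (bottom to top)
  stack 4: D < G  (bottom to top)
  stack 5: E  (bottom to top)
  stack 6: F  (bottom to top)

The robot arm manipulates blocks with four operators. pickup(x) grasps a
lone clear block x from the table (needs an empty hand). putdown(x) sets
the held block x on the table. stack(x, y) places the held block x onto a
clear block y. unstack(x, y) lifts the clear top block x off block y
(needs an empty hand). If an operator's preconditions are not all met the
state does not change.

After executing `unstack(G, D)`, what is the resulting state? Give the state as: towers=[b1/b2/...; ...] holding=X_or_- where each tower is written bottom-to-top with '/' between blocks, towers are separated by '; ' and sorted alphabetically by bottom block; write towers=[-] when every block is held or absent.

before: towers=[A; B; C; D/G; E; F] holding=-
pre[unstack(G, D)]: on(G,D) ok, clear(G) ok, handempty ok
all met → apply unstack(G, D)
after:  towers=[A; B; C; D; E; F] holding=G

towers=[A; B; C; D; E; F] holding=G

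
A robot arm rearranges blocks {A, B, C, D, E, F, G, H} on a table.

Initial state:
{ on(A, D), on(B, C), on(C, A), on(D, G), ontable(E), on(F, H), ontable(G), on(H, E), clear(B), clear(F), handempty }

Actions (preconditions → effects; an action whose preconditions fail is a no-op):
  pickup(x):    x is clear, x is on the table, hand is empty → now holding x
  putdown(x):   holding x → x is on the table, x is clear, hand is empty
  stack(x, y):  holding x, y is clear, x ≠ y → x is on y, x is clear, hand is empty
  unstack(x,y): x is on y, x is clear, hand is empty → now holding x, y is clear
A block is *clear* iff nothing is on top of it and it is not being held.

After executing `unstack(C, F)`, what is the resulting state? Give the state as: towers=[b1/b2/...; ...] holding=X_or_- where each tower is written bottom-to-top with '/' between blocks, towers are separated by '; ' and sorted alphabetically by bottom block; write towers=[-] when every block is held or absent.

towers=[E/H/F; G/D/A/C/B] holding=-

before: towers=[E/H/F; G/D/A/C/B] holding=-
pre[unstack(C, F)]: on(C,F) ✗, clear(C) ✗, handempty ✓
on(C,F), clear(C) unmet → unstack(C, F) is a no-op
after:  towers=[E/H/F; G/D/A/C/B] holding=-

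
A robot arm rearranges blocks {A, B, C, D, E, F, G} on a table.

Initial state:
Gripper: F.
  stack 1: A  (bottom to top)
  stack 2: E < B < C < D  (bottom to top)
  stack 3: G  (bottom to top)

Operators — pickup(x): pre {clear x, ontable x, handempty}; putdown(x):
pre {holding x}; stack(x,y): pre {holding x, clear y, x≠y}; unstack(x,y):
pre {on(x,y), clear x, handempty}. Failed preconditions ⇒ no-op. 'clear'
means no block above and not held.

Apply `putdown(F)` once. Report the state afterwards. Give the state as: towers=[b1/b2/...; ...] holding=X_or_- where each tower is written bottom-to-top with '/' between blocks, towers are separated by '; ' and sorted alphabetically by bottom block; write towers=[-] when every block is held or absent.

towers=[A; E/B/C/D; F; G] holding=-

before: towers=[A; E/B/C/D; G] holding=F
pre[putdown(F)]: holding(F) ✓
all met → apply putdown(F)
after:  towers=[A; E/B/C/D; F; G] holding=-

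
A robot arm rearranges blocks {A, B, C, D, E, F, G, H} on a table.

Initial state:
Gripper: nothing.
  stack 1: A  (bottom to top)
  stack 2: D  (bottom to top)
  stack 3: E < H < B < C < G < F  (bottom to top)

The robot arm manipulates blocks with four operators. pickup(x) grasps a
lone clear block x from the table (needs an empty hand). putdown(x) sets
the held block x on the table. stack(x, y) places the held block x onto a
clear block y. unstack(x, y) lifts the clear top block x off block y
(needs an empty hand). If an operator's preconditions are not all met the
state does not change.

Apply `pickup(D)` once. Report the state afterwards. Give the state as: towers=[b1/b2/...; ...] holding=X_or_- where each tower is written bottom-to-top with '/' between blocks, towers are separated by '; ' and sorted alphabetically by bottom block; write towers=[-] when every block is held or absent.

before: towers=[A; D; E/H/B/C/G/F] holding=-
pre[pickup(D)]: clear(D) ✓, ontable(D) ✓, handempty ✓
all met → apply pickup(D)
after:  towers=[A; E/H/B/C/G/F] holding=D

towers=[A; E/H/B/C/G/F] holding=D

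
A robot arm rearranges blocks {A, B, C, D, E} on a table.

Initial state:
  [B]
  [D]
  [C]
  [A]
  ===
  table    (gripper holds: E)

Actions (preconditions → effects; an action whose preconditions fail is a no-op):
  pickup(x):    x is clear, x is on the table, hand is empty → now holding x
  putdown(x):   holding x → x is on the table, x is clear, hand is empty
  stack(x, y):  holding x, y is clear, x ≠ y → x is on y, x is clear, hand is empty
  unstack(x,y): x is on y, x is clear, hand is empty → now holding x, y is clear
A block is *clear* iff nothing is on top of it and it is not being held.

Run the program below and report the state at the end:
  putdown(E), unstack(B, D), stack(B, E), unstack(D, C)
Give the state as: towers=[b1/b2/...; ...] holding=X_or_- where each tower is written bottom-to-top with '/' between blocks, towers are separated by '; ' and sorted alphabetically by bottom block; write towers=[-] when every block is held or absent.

towers=[A/C; E/B] holding=D

step 1 (putdown(E)): towers=[A/C/D/B; E] holding=-
step 2 (unstack(B, D)): towers=[A/C/D; E] holding=B
step 3 (stack(B, E)): towers=[A/C/D; E/B] holding=-
step 4 (unstack(D, C)): towers=[A/C; E/B] holding=D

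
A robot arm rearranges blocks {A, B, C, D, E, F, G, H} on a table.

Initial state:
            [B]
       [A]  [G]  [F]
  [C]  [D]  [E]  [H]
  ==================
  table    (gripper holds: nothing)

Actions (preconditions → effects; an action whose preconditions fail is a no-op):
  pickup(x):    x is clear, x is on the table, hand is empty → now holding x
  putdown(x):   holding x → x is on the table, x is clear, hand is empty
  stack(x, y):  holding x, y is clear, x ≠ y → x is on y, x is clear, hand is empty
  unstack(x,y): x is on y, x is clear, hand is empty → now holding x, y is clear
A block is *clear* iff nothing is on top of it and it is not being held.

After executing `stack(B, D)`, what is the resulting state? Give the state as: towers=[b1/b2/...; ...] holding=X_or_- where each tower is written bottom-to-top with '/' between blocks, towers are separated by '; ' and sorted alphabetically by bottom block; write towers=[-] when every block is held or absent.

before: towers=[C; D/A; E/G/B; H/F] holding=-
pre[stack(B, D)]: holding(B) no, clear(D) no, B≠D yes
holding(B), clear(D) unmet → stack(B, D) is a no-op
after:  towers=[C; D/A; E/G/B; H/F] holding=-

towers=[C; D/A; E/G/B; H/F] holding=-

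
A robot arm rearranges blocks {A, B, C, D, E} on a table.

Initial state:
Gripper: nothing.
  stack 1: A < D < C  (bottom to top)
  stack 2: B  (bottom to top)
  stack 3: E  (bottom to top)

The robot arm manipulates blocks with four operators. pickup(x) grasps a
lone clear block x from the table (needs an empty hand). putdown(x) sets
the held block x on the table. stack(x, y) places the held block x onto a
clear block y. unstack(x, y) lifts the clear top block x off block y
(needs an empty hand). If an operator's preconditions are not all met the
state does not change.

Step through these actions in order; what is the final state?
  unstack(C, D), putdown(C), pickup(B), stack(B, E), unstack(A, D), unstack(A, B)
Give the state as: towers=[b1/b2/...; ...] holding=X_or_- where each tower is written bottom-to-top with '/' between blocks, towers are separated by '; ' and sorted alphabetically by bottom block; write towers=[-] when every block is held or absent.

towers=[A/D; C; E/B] holding=-

step 1 (unstack(C, D)): towers=[A/D; B; E] holding=C
step 2 (putdown(C)): towers=[A/D; B; C; E] holding=-
step 3 (pickup(B)): towers=[A/D; C; E] holding=B
step 4 (stack(B, E)): towers=[A/D; C; E/B] holding=-
step 5 (unstack(A, D)) [no-op]: towers=[A/D; C; E/B] holding=-
step 6 (unstack(A, B)) [no-op]: towers=[A/D; C; E/B] holding=-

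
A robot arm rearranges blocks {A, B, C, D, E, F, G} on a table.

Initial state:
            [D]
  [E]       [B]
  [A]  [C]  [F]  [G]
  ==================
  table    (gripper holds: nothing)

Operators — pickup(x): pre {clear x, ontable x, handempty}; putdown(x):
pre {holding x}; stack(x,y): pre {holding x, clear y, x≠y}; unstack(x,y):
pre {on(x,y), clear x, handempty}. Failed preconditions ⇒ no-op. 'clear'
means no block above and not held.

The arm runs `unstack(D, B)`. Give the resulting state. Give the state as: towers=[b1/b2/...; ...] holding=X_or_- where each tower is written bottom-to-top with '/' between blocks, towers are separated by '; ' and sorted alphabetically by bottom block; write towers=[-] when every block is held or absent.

towers=[A/E; C; F/B; G] holding=D

before: towers=[A/E; C; F/B/D; G] holding=-
pre[unstack(D, B)]: on(D,B) ✓, clear(D) ✓, handempty ✓
all met → apply unstack(D, B)
after:  towers=[A/E; C; F/B; G] holding=D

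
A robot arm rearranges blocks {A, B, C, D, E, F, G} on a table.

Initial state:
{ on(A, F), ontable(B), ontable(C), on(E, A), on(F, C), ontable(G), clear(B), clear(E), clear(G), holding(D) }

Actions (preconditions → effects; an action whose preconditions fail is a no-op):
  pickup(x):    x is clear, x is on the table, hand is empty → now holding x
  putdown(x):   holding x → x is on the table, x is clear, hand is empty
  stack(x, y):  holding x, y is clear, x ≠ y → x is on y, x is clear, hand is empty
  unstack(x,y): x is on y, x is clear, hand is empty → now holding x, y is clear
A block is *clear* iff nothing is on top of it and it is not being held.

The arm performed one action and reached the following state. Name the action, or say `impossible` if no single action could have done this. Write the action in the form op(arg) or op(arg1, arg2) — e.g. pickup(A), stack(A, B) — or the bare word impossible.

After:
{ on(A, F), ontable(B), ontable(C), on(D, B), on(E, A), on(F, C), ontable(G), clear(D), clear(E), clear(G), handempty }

target: towers=[B/D; C/F/A/E; G] holding=-
        putdown(D) → towers=[B; C/F/A/E; D; G] holding=-
       stack(D, B) → towers=[B/D; C/F/A/E; G] holding=-  ← match
       stack(D, G) → towers=[B; C/F/A/E; G/D] holding=-
       stack(D, E) → towers=[B; C/F/A/E/D; G] holding=-

stack(D, B)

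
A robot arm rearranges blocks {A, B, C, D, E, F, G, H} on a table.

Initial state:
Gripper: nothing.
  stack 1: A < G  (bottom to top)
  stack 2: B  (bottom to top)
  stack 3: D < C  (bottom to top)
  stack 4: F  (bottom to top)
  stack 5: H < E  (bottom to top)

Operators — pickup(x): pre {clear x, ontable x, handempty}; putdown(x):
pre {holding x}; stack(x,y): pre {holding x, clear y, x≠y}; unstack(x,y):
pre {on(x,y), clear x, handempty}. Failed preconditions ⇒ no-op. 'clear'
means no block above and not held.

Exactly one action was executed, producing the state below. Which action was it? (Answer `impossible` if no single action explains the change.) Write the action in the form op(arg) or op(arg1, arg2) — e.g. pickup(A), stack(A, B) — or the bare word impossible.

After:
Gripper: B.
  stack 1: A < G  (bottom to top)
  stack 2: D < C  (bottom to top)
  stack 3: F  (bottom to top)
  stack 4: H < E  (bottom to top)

target: towers=[A/G; D/C; F; H/E] holding=B
     unstack(G, A) → towers=[A; B; D/C; F; H/E] holding=G
     unstack(E, H) → towers=[A/G; B; D/C; F; H] holding=E
         pickup(B) → towers=[A/G; D/C; F; H/E] holding=B  ← match
         pickup(F) → towers=[A/G; B; D/C; H/E] holding=F
     unstack(C, D) → towers=[A/G; B; D; F; H/E] holding=C

pickup(B)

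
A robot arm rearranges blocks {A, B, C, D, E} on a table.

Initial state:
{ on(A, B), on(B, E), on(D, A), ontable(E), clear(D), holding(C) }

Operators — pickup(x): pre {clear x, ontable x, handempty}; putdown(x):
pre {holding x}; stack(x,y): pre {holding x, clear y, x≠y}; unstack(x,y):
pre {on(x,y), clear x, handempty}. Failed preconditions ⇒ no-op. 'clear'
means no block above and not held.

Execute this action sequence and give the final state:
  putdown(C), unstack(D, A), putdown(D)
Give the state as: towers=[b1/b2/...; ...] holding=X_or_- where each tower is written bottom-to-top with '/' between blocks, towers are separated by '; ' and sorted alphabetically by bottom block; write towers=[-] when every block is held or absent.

step 1 (putdown(C)): towers=[C; E/B/A/D] holding=-
step 2 (unstack(D, A)): towers=[C; E/B/A] holding=D
step 3 (putdown(D)): towers=[C; D; E/B/A] holding=-

towers=[C; D; E/B/A] holding=-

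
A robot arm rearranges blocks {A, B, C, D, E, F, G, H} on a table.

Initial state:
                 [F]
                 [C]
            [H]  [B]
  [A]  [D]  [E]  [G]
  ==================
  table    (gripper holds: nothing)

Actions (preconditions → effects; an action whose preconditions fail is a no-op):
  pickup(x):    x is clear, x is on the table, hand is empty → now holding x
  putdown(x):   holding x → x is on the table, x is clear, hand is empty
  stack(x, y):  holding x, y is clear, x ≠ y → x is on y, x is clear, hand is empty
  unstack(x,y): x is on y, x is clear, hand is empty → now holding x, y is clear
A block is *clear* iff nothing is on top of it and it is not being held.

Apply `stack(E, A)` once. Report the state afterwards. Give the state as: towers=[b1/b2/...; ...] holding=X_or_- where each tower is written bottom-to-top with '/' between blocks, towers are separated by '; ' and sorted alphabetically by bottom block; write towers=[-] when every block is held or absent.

before: towers=[A; D; E/H; G/B/C/F] holding=-
pre[stack(E, A)]: holding(E) fail, clear(A) ok, E≠A ok
holding(E) unmet → stack(E, A) is a no-op
after:  towers=[A; D; E/H; G/B/C/F] holding=-

towers=[A; D; E/H; G/B/C/F] holding=-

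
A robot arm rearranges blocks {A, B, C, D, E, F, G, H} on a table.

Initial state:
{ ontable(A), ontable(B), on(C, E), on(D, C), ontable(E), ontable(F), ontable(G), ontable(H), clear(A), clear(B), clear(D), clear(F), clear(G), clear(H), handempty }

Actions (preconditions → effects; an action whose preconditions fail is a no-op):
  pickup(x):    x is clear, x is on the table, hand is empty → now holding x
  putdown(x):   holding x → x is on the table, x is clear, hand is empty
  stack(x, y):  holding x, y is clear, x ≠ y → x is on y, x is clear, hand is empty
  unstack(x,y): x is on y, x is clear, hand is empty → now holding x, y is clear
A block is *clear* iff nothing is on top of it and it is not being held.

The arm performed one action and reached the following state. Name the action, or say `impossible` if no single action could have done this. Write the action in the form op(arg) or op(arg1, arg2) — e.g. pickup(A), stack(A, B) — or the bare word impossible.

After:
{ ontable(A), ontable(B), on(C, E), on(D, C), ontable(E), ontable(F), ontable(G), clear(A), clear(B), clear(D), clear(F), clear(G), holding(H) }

pickup(H)

target: towers=[A; B; E/C/D; F; G] holding=H
         pickup(G) → towers=[A; B; E/C/D; F; H] holding=G
         pickup(A) → towers=[B; E/C/D; F; G; H] holding=A
         pickup(H) → towers=[A; B; E/C/D; F; G] holding=H  ← match
         pickup(B) → towers=[A; E/C/D; F; G; H] holding=B
         pickup(F) → towers=[A; B; E/C/D; G; H] holding=F
     unstack(D, C) → towers=[A; B; E/C; F; G; H] holding=D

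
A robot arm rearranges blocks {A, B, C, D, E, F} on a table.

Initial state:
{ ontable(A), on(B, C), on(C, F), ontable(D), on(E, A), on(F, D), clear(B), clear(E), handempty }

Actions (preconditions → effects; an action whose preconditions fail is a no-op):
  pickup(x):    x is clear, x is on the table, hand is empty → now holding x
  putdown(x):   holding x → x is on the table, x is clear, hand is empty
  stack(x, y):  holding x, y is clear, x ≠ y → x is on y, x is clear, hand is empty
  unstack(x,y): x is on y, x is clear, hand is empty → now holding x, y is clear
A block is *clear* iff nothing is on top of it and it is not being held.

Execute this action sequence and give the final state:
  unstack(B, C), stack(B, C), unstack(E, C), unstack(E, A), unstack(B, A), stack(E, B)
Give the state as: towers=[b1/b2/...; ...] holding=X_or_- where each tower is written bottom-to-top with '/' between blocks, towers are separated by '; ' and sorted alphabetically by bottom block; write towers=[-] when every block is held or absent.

step 1 (unstack(B, C)): towers=[A/E; D/F/C] holding=B
step 2 (stack(B, C)): towers=[A/E; D/F/C/B] holding=-
step 3 (unstack(E, C)) [no-op]: towers=[A/E; D/F/C/B] holding=-
step 4 (unstack(E, A)): towers=[A; D/F/C/B] holding=E
step 5 (unstack(B, A)) [no-op]: towers=[A; D/F/C/B] holding=E
step 6 (stack(E, B)): towers=[A; D/F/C/B/E] holding=-

towers=[A; D/F/C/B/E] holding=-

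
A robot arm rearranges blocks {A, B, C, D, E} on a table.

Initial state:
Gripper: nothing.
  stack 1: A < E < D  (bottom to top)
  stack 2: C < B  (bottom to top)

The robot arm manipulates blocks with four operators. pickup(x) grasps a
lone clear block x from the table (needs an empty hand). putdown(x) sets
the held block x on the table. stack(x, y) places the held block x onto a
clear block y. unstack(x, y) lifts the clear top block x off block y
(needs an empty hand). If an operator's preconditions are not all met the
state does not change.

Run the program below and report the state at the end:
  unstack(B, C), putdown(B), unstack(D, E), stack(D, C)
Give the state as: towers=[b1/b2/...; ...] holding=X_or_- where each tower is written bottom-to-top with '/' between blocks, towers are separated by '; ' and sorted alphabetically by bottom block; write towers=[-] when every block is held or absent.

step 1 (unstack(B, C)): towers=[A/E/D; C] holding=B
step 2 (putdown(B)): towers=[A/E/D; B; C] holding=-
step 3 (unstack(D, E)): towers=[A/E; B; C] holding=D
step 4 (stack(D, C)): towers=[A/E; B; C/D] holding=-

towers=[A/E; B; C/D] holding=-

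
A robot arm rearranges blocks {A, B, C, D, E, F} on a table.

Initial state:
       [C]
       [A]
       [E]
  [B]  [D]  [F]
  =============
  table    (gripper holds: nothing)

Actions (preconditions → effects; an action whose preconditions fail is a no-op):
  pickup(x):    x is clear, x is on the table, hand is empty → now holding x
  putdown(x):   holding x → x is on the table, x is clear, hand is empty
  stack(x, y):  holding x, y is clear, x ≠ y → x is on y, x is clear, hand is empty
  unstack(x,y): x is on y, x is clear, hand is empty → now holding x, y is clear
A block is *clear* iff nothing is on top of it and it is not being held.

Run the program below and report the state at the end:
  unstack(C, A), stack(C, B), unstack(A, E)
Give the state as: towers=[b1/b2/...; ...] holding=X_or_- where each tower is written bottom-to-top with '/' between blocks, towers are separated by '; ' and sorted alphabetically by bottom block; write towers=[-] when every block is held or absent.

step 1 (unstack(C, A)): towers=[B; D/E/A; F] holding=C
step 2 (stack(C, B)): towers=[B/C; D/E/A; F] holding=-
step 3 (unstack(A, E)): towers=[B/C; D/E; F] holding=A

towers=[B/C; D/E; F] holding=A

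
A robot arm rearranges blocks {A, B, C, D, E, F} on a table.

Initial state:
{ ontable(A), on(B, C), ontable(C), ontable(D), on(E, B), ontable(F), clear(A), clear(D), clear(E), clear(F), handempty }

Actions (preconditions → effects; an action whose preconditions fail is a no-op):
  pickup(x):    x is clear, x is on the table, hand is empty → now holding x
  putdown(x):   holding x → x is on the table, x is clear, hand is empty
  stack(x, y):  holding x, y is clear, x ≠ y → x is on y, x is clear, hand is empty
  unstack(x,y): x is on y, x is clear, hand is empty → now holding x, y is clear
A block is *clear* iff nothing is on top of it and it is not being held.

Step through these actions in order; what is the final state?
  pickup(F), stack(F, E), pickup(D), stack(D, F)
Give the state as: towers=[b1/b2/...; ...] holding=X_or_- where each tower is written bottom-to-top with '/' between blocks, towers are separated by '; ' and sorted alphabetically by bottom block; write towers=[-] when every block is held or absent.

towers=[A; C/B/E/F/D] holding=-

step 1 (pickup(F)): towers=[A; C/B/E; D] holding=F
step 2 (stack(F, E)): towers=[A; C/B/E/F; D] holding=-
step 3 (pickup(D)): towers=[A; C/B/E/F] holding=D
step 4 (stack(D, F)): towers=[A; C/B/E/F/D] holding=-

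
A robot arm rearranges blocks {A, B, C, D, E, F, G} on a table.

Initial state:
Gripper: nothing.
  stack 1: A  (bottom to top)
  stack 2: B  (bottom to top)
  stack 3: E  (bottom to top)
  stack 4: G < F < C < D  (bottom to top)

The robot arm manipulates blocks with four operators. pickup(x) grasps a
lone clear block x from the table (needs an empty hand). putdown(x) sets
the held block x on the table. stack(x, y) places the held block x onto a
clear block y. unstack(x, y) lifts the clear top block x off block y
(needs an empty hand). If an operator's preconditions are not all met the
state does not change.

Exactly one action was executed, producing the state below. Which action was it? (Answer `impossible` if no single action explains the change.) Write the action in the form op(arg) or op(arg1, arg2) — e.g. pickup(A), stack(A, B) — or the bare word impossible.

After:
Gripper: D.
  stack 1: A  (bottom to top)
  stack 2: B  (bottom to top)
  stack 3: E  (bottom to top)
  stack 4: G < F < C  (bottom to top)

unstack(D, C)

target: towers=[A; B; E; G/F/C] holding=D
         pickup(B) → towers=[A; E; G/F/C/D] holding=B
     unstack(D, C) → towers=[A; B; E; G/F/C] holding=D  ← match
         pickup(A) → towers=[B; E; G/F/C/D] holding=A
         pickup(E) → towers=[A; B; G/F/C/D] holding=E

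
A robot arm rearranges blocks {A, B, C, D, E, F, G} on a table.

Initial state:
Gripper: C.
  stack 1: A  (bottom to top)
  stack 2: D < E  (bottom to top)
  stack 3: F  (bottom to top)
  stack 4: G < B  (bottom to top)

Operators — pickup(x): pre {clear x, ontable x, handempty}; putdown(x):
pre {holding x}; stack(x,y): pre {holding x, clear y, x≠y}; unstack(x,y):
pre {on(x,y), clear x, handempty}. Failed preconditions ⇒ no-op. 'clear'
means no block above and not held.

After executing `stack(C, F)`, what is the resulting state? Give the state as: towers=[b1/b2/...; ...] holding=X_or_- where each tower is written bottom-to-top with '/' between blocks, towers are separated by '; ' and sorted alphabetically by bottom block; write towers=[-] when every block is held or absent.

before: towers=[A; D/E; F; G/B] holding=C
pre[stack(C, F)]: holding(C) yes, clear(F) yes, C≠F yes
all met → apply stack(C, F)
after:  towers=[A; D/E; F/C; G/B] holding=-

towers=[A; D/E; F/C; G/B] holding=-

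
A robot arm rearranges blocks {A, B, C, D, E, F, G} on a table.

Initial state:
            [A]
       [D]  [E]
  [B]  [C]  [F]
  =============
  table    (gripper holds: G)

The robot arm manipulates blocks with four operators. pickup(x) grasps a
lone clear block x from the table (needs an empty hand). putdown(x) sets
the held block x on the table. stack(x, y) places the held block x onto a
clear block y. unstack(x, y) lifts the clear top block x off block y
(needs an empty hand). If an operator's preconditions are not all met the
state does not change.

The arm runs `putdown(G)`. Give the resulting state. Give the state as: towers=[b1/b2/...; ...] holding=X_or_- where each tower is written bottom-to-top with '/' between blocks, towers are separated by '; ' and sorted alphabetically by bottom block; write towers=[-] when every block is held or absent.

towers=[B; C/D; F/E/A; G] holding=-

before: towers=[B; C/D; F/E/A] holding=G
pre[putdown(G)]: holding(G) ✓
all met → apply putdown(G)
after:  towers=[B; C/D; F/E/A; G] holding=-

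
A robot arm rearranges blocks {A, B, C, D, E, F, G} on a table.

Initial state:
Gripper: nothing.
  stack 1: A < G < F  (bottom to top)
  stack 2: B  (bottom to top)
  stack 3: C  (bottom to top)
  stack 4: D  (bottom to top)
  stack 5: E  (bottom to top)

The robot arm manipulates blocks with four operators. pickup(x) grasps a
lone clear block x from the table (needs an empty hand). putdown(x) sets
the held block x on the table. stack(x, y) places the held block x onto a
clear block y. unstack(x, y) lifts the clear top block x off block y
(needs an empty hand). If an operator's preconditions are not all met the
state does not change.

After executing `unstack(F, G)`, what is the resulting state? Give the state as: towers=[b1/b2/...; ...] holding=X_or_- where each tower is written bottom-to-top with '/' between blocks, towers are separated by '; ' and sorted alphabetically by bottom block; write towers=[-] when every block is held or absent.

before: towers=[A/G/F; B; C; D; E] holding=-
pre[unstack(F, G)]: on(F,G) ✓, clear(F) ✓, handempty ✓
all met → apply unstack(F, G)
after:  towers=[A/G; B; C; D; E] holding=F

towers=[A/G; B; C; D; E] holding=F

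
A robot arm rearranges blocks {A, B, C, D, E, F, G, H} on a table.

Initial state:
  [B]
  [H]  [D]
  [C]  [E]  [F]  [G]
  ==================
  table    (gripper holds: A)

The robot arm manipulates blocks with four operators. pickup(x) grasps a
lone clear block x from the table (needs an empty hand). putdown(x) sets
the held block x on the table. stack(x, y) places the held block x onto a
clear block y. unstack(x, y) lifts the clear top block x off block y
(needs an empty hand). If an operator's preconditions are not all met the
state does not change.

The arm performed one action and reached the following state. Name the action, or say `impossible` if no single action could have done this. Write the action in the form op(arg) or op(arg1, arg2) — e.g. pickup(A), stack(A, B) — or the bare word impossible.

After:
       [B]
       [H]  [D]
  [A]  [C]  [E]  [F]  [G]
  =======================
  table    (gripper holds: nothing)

target: towers=[A; C/H/B; E/D; F; G] holding=-
        putdown(A) → towers=[A; C/H/B; E/D; F; G] holding=-  ← match
       stack(A, G) → towers=[C/H/B; E/D; F; G/A] holding=-
       stack(A, B) → towers=[C/H/B/A; E/D; F; G] holding=-
       stack(A, F) → towers=[C/H/B; E/D; F/A; G] holding=-
       stack(A, D) → towers=[C/H/B; E/D/A; F; G] holding=-

putdown(A)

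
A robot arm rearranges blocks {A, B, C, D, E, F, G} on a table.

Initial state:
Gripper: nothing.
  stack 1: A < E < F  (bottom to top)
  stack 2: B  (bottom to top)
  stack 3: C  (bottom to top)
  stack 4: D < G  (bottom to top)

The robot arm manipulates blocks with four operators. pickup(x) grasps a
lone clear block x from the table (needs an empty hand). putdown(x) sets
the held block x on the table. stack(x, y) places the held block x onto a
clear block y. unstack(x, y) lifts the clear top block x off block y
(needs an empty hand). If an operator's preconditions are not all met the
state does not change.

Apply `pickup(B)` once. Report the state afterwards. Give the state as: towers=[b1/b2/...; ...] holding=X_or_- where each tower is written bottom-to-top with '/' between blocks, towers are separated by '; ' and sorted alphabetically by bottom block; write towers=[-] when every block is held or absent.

towers=[A/E/F; C; D/G] holding=B

before: towers=[A/E/F; B; C; D/G] holding=-
pre[pickup(B)]: clear(B) yes, ontable(B) yes, handempty yes
all met → apply pickup(B)
after:  towers=[A/E/F; C; D/G] holding=B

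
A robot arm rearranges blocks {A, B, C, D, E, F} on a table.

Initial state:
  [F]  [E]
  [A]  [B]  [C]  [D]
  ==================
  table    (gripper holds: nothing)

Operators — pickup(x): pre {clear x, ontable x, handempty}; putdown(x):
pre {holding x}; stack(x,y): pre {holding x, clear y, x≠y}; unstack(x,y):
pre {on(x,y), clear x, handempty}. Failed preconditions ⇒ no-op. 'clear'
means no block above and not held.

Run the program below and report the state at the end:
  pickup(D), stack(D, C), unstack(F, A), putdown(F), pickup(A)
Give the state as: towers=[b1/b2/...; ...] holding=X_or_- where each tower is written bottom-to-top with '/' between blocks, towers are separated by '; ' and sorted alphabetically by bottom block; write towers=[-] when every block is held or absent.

step 1 (pickup(D)): towers=[A/F; B/E; C] holding=D
step 2 (stack(D, C)): towers=[A/F; B/E; C/D] holding=-
step 3 (unstack(F, A)): towers=[A; B/E; C/D] holding=F
step 4 (putdown(F)): towers=[A; B/E; C/D; F] holding=-
step 5 (pickup(A)): towers=[B/E; C/D; F] holding=A

towers=[B/E; C/D; F] holding=A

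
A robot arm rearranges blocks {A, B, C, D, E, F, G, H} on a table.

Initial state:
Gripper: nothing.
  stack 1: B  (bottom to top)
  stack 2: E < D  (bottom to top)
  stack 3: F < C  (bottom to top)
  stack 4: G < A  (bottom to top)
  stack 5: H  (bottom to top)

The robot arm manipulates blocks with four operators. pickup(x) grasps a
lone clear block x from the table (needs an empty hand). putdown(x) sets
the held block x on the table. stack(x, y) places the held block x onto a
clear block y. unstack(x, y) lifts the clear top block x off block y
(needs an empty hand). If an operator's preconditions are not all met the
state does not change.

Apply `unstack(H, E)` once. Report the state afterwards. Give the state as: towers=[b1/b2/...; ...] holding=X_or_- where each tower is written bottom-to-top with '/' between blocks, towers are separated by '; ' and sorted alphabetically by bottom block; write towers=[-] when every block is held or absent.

towers=[B; E/D; F/C; G/A; H] holding=-

before: towers=[B; E/D; F/C; G/A; H] holding=-
pre[unstack(H, E)]: on(H,E) ✗, clear(H) ✓, handempty ✓
on(H,E) unmet → unstack(H, E) is a no-op
after:  towers=[B; E/D; F/C; G/A; H] holding=-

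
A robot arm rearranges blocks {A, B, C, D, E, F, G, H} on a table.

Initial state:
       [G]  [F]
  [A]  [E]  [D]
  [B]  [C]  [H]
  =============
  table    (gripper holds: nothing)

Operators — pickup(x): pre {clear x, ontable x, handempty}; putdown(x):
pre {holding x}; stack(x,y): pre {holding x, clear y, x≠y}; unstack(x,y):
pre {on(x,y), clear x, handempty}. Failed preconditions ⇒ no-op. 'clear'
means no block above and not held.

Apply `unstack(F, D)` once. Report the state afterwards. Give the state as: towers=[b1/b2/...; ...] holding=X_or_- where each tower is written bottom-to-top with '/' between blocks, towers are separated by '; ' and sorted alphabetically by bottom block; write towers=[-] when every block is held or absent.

before: towers=[B/A; C/E/G; H/D/F] holding=-
pre[unstack(F, D)]: on(F,D) yes, clear(F) yes, handempty yes
all met → apply unstack(F, D)
after:  towers=[B/A; C/E/G; H/D] holding=F

towers=[B/A; C/E/G; H/D] holding=F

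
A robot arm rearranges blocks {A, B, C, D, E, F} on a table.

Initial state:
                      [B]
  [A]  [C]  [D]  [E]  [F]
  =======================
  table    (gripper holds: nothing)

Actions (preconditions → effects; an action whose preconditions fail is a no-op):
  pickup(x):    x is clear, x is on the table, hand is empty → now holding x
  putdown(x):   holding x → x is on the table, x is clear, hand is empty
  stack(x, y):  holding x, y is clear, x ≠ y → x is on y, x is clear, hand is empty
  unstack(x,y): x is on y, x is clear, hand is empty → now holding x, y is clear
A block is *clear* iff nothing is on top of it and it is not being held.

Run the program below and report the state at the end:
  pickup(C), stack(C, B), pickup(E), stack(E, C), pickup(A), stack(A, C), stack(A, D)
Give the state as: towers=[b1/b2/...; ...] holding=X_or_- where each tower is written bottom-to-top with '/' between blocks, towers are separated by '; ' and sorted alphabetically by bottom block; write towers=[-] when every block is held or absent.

step 1 (pickup(C)): towers=[A; D; E; F/B] holding=C
step 2 (stack(C, B)): towers=[A; D; E; F/B/C] holding=-
step 3 (pickup(E)): towers=[A; D; F/B/C] holding=E
step 4 (stack(E, C)): towers=[A; D; F/B/C/E] holding=-
step 5 (pickup(A)): towers=[D; F/B/C/E] holding=A
step 6 (stack(A, C)) [no-op]: towers=[D; F/B/C/E] holding=A
step 7 (stack(A, D)): towers=[D/A; F/B/C/E] holding=-

towers=[D/A; F/B/C/E] holding=-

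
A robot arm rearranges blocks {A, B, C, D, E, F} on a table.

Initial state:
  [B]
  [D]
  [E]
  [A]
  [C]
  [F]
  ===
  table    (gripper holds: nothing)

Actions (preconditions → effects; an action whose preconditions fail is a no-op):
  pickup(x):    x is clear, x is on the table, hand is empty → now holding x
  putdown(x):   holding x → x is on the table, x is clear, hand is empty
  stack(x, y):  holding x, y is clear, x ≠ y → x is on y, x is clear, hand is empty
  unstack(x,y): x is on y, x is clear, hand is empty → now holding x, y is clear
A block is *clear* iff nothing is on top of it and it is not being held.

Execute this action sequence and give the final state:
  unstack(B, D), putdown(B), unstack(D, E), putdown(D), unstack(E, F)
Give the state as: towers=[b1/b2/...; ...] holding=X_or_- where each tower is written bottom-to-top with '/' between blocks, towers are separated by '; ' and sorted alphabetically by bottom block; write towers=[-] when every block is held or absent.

towers=[B; D; F/C/A/E] holding=-

step 1 (unstack(B, D)): towers=[F/C/A/E/D] holding=B
step 2 (putdown(B)): towers=[B; F/C/A/E/D] holding=-
step 3 (unstack(D, E)): towers=[B; F/C/A/E] holding=D
step 4 (putdown(D)): towers=[B; D; F/C/A/E] holding=-
step 5 (unstack(E, F)) [no-op]: towers=[B; D; F/C/A/E] holding=-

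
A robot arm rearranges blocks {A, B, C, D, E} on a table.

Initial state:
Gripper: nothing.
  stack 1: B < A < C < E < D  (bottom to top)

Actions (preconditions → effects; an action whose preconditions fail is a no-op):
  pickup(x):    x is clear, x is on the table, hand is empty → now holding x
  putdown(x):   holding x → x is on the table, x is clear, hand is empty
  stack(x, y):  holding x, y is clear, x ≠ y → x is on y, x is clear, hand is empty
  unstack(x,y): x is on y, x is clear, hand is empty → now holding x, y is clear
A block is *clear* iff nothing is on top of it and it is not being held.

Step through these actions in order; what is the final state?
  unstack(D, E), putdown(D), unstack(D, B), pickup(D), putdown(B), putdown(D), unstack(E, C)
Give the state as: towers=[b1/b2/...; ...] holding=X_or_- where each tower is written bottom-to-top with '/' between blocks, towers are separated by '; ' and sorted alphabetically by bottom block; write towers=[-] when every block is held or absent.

towers=[B/A/C; D] holding=E

step 1 (unstack(D, E)): towers=[B/A/C/E] holding=D
step 2 (putdown(D)): towers=[B/A/C/E; D] holding=-
step 3 (unstack(D, B)) [no-op]: towers=[B/A/C/E; D] holding=-
step 4 (pickup(D)): towers=[B/A/C/E] holding=D
step 5 (putdown(B)) [no-op]: towers=[B/A/C/E] holding=D
step 6 (putdown(D)): towers=[B/A/C/E; D] holding=-
step 7 (unstack(E, C)): towers=[B/A/C; D] holding=E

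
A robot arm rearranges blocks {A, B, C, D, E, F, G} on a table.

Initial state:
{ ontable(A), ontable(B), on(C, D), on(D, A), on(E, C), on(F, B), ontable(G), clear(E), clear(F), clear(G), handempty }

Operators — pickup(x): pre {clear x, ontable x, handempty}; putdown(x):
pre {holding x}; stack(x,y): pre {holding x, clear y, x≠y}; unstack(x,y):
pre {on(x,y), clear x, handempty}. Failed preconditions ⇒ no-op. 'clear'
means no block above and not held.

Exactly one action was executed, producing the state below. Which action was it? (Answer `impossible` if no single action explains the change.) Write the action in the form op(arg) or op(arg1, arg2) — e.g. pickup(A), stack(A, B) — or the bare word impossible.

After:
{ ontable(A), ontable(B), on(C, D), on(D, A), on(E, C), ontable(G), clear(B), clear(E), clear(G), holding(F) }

unstack(F, B)

target: towers=[A/D/C/E; B; G] holding=F
     unstack(F, B) → towers=[A/D/C/E; B; G] holding=F  ← match
         pickup(G) → towers=[A/D/C/E; B/F] holding=G
     unstack(E, C) → towers=[A/D/C; B/F; G] holding=E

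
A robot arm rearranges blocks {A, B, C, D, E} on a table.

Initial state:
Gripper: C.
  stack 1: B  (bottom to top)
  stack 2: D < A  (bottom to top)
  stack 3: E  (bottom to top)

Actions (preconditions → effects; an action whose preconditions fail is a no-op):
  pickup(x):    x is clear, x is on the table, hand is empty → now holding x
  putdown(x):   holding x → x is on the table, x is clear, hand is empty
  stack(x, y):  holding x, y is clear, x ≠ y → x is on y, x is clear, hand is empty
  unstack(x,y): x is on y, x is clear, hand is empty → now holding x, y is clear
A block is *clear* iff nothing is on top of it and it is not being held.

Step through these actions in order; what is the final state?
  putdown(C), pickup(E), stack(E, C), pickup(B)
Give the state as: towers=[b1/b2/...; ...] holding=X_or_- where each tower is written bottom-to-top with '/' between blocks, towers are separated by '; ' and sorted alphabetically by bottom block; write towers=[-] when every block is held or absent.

towers=[C/E; D/A] holding=B

step 1 (putdown(C)): towers=[B; C; D/A; E] holding=-
step 2 (pickup(E)): towers=[B; C; D/A] holding=E
step 3 (stack(E, C)): towers=[B; C/E; D/A] holding=-
step 4 (pickup(B)): towers=[C/E; D/A] holding=B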